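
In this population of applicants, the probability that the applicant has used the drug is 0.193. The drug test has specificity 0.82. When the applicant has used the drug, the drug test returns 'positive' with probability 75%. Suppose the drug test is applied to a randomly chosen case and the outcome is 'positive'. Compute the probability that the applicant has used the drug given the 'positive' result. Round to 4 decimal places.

P(H | E) ≈ 0.4991

Let H be the event that the applicant has used the drug. P(H) = 0.193, so P(¬H) = 0.807. With E the 'positive' result, P(E|H) = 0.75 and P(E|¬H) = 0.18.
P(E) = 0.75·0.193 + 0.18·0.807 = 0.14475 + 0.14526 = 0.29001.
By Bayes' theorem, P(H|E) = 0.14475 / 0.29001 = 0.4991.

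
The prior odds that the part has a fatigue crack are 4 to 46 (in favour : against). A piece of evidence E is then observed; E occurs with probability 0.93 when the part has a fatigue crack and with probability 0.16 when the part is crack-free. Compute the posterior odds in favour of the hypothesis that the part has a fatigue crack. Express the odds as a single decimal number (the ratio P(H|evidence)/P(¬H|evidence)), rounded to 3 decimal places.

Posterior odds ≈ 0.505

Prior odds = 4/46 = 0.086957. In log-odds, ln(0.086957) = -2.4423.
Add log likelihood ratio: ln(5.8125) = 1.7600.
Posterior log-odds = -0.68234, so posterior odds = exp(-0.68234) = 0.50543.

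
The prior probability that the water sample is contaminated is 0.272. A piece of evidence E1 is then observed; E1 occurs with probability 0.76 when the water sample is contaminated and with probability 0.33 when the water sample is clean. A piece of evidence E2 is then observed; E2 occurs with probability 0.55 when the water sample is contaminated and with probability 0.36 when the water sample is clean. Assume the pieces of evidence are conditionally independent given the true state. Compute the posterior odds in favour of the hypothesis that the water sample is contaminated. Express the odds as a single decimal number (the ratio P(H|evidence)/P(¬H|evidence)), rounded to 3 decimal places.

Prior odds = 0.272/(1−0.272) = 0.37363. In log-odds, ln(0.37363) = -0.98450.
Add log likelihood ratios: ln(2.3030) + ln(1.5278) = 1.2580.
Posterior log-odds = 0.27354, so posterior odds = exp(0.27354) = 1.3146.

Posterior odds ≈ 1.315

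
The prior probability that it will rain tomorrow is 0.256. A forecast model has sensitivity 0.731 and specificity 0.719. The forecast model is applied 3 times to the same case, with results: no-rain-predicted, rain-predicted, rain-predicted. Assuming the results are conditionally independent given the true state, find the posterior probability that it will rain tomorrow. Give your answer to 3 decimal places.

With H the event that it will rain tomorrow, the joint likelihood of the observed sequence is P(data|H) = 0.269·0.731·0.731 = 0.14374 and P(data|¬H) = 0.719·0.281·0.281 = 0.056773.
Bayes: P(H|data) = 0.256·0.14374 / (0.256·0.14374 + 0.744·0.056773) = 0.036798/0.079037 = 0.4656.

Posterior P(H) ≈ 0.466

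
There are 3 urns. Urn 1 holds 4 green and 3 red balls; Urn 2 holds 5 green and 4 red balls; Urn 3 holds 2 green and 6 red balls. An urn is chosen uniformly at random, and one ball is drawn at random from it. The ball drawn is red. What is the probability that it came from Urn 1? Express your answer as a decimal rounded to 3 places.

P(red|Urn 1) = 0.4286; P(red|Urn 2) = 0.4444; P(red|Urn 3) = 0.75.
Prior × likelihood for each source: 0.333333·0.4286=0.1429, 0.333333·0.4444=0.1481, 0.333333·0.75=0.2500. Summing gives P(red) = 0.54101.
P(Urn 1 | red) = 0.1429 / 0.54101 = 0.264.

Posterior probability ≈ 0.264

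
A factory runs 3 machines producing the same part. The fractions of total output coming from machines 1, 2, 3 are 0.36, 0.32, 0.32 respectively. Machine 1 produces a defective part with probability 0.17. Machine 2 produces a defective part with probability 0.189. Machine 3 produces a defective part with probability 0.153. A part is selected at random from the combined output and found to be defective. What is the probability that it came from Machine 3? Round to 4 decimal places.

Posterior probability ≈ 0.2869

Tabulate prior·likelihood by source: [1] prior 0.36, lik 0.17, product 0.06120; [2] prior 0.32, lik 0.189, product 0.06048; [3] prior 0.32, lik 0.153, product 0.04896.
Normalizing constant = 0.17064; the posterior for Machine 3 is its product over the sum, 0.04896/0.17064 = 0.2869.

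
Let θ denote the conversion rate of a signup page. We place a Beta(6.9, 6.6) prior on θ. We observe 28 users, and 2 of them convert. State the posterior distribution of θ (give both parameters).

Posterior: Beta(8.9, 32.6)

Observing 2 successes and 26 failures updates Beta(6.9, 6.6) by adding the success and failure counts to the two shape parameters: α = 6.9+2 = 8.9, β = 6.6+26 = 32.6.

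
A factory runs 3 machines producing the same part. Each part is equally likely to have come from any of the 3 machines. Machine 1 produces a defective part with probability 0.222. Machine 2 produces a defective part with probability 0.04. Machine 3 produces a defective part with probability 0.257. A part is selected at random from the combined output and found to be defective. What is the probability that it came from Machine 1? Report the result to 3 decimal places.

P(defective|M1) = 0.222; P(defective|M2) = 0.04; P(defective|M3) = 0.257.
Prior × likelihood for each source: 0.333333·0.222=0.07400, 0.333333·0.04=0.01333, 0.333333·0.257=0.08567. Summing gives P(defective) = 0.17300.
P(Machine 1 | defective) = 0.07400 / 0.17300 = 0.428.

Posterior probability ≈ 0.428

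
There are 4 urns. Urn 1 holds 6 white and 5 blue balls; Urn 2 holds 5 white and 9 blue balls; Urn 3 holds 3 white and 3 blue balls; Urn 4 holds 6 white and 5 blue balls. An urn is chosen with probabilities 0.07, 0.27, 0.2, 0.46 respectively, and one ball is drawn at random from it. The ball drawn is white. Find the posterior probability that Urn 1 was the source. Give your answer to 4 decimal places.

Posterior probability ≈ 0.0786

Tabulate prior·likelihood by source: [1] prior 0.07, lik 0.5455, product 0.03818; [2] prior 0.27, lik 0.3571, product 0.09643; [3] prior 0.2, lik 0.5, product 0.1000; [4] prior 0.46, lik 0.5455, product 0.2509.
Normalizing constant = 0.48552; the posterior for Urn 1 is its product over the sum, 0.03818/0.48552 = 0.0786.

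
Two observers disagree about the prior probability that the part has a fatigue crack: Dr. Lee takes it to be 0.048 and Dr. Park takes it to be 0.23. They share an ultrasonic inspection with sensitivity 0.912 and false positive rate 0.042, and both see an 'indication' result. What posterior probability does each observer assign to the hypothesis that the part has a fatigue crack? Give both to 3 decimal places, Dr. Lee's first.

Dr. Lee: 0.523; Dr. Park: 0.866

The likelihood ratio for an 'indication' result is 0.912/0.042 = 21.714.
Dr. Lee: prior odds 0.048/0.952 = 0.050420; posterior odds 1.0948; posterior probability 0.523.
Dr. Park: prior odds 0.23/0.77 = 0.29870; posterior odds 6.4861; posterior probability 0.866.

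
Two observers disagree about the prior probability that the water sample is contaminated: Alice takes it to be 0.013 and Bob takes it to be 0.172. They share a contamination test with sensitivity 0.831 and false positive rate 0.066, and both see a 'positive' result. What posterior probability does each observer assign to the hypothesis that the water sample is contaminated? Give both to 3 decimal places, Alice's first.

Alice: 0.142; Bob: 0.723

P('+'|H) = 0.831, P('+'|¬H) = 0.066.
Alice: numerator 0.831·0.013 = 0.010803; evidence = 0.010803+0.066·0.987 = 0.075945; posterior = 0.142.
Bob: numerator 0.831·0.172 = 0.14293; evidence = 0.14293+0.066·0.828 = 0.19758; posterior = 0.723.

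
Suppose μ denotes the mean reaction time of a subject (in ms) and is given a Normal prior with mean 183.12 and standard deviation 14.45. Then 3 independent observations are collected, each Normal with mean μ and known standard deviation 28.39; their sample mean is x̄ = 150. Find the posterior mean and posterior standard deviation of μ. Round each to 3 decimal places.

With known σ, the Normal prior is conjugate. Weight on the data is w = (n/σ²)/(n/σ² + 1/τ₀²) = 0.00372212/(0.00372212+0.00478921) = 0.43731.
Posterior mean = w·x̄ + (1−w)·μ₀ = 0.43731·150 + 0.56269·183.12 = 168.636. Posterior variance = 1/(0.00372212+0.00478921) = 117.490, so SD = 10.839.

Posterior mean ≈ 168.636; posterior SD ≈ 10.839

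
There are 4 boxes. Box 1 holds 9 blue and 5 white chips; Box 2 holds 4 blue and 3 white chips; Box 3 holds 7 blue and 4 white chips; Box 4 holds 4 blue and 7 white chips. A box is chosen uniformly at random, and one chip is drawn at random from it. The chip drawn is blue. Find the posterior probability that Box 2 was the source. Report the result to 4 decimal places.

P(blue|Box 1) = 0.6429; P(blue|Box 2) = 0.5714; P(blue|Box 3) = 0.6364; P(blue|Box 4) = 0.3636.
Prior × likelihood for each source: 0.25·0.6429=0.1607, 0.25·0.5714=0.1429, 0.25·0.6364=0.1591, 0.25·0.3636=0.09091. Summing gives P(blue) = 0.55357.
P(Box 2 | blue) = 0.1429 / 0.55357 = 0.2581.

Posterior probability ≈ 0.2581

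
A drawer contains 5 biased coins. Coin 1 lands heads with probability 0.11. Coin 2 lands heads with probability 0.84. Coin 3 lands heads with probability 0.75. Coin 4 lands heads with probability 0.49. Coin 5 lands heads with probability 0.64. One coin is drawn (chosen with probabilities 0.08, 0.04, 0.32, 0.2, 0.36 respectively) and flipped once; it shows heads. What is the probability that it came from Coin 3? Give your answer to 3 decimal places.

P(heads|C1) = 0.11; P(heads|C2) = 0.84; P(heads|C3) = 0.75; P(heads|C4) = 0.49; P(heads|C5) = 0.64.
Prior × likelihood for each source: 0.08·0.11=0.008800, 0.04·0.84=0.03360, 0.32·0.75=0.2400, 0.2·0.49=0.09800, 0.36·0.64=0.2304. Summing gives P(heads) = 0.61080.
P(Coin 3 | heads) = 0.2400 / 0.61080 = 0.393.

Posterior probability ≈ 0.393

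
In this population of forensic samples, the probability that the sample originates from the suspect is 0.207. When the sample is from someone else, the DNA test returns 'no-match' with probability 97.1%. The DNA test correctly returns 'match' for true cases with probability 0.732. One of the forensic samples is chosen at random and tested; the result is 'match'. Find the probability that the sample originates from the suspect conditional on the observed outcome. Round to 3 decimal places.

P(H | E) ≈ 0.868

Write H for 'the sample originates from the suspect'. Prior odds H:¬H = 0.207/0.793 = 0.26103. For the 'match' outcome, the likelihood ratio is 0.732/0.029 = 25.241.
Posterior odds = 0.26103 × 25.241 = 6.5889, so P(H|E) = 6.5889/(1+6.5889) = 0.868.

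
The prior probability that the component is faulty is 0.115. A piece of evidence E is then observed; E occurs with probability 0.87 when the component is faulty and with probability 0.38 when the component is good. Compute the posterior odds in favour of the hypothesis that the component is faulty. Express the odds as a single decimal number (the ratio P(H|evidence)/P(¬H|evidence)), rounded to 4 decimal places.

Posterior odds ≈ 0.2975

Prior odds = 0.115/(1−0.115) = 0.12994.
Likelihood ratio for E = 0.87/0.38 = 2.2895.
Posterior odds = prior odds × LR = 0.29750.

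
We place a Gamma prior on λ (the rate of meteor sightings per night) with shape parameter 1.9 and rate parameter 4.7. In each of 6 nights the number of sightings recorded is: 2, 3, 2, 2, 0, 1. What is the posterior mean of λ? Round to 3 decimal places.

Posterior mean ≈ 1.112

The Poisson likelihood adds the total count to the shape and the number of exposure periods to the rate. Here ∑xᵢ = 10 and n = 6, so shape 1.9→11.9 and rate 4.7→10.7.
E[λ | data] = 11.9/10.7 = 1.112.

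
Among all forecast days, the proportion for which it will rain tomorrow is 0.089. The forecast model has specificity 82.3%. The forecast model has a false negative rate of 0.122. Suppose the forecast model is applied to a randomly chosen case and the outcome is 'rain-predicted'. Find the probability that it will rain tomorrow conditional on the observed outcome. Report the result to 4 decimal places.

P(H | E) ≈ 0.3264

Write H for 'it will rain tomorrow'. Prior odds H:¬H = 0.089/0.911 = 0.097695. For the 'rain-predicted' outcome, the likelihood ratio is 0.878/0.177 = 4.9605.
Posterior odds = 0.097695 × 4.9605 = 0.48461, so P(H|E) = 0.48461/(1+0.48461) = 0.3264.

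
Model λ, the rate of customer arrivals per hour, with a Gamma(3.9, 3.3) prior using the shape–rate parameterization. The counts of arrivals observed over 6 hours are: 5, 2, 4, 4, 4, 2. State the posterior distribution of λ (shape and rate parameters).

Posterior: Gamma(shape=24.9, rate=9.3)

Total count ∑xᵢ = 21 over n = 6 hours.
Gamma is conjugate to the Poisson likelihood: posterior is Gamma(shape = 3.9+21 = 24.9, rate = 3.3+6 = 9.3).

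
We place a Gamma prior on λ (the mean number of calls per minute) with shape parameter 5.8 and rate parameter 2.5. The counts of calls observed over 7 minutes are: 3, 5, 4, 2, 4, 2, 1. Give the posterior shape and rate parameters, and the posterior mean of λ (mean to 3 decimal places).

Posterior: Gamma(shape=26.8, rate=9.5); mean ≈ 2.821

Total count ∑xᵢ = 21 over n = 7 minutes.
Gamma is conjugate to the Poisson likelihood: posterior is Gamma(shape = 5.8+21 = 26.8, rate = 2.5+7 = 9.5).
Posterior mean = shape/rate = 26.8/9.5 = 2.821.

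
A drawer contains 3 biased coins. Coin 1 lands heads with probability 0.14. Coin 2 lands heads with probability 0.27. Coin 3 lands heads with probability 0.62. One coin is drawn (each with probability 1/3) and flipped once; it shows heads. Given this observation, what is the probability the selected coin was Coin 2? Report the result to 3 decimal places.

Posterior probability ≈ 0.262

P(heads|C1) = 0.14; P(heads|C2) = 0.27; P(heads|C3) = 0.62.
Prior × likelihood for each source: 0.333333·0.14=0.04667, 0.333333·0.27=0.09000, 0.333333·0.62=0.2067. Summing gives P(heads) = 0.34333.
P(Coin 2 | heads) = 0.09000 / 0.34333 = 0.262.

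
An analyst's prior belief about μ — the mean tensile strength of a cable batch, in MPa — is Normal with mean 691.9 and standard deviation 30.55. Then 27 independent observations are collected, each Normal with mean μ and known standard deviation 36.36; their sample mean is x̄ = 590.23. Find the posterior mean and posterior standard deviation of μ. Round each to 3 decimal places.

Posterior mean ≈ 595.298; posterior SD ≈ 6.821

Prior precision 1/τ₀² = 1/30.55² = 0.00107146; data precision n/σ² = 27/36.36² = 0.0204228.
Posterior precision = 0.00107146 + 0.0204228 = 0.0214943, giving posterior SD = 1/√0.0214943 = 6.821.
Posterior mean = (0.00107146·691.9 + 0.0204228·590.23) / 0.0214943 = 595.298.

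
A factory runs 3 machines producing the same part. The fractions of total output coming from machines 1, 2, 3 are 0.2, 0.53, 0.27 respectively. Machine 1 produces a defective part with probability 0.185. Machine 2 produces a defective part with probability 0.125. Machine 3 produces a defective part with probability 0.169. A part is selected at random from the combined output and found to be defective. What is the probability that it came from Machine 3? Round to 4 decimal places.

Posterior probability ≈ 0.3065

P(defective|M1) = 0.185; P(defective|M2) = 0.125; P(defective|M3) = 0.169.
Prior × likelihood for each source: 0.2·0.185=0.03700, 0.53·0.125=0.06625, 0.27·0.169=0.04563. Summing gives P(defective) = 0.14888.
P(Machine 3 | defective) = 0.04563 / 0.14888 = 0.3065.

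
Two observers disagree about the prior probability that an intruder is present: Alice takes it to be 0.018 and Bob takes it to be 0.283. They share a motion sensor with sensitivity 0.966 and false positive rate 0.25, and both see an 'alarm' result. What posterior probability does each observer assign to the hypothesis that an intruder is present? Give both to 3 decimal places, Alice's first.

The likelihood ratio for an 'alarm' result is 0.966/0.25 = 3.8640.
Alice: prior odds 0.018/0.982 = 0.018330; posterior odds 0.070827; posterior probability 0.066.
Bob: prior odds 0.283/0.717 = 0.39470; posterior odds 1.5251; posterior probability 0.604.

Alice: 0.066; Bob: 0.604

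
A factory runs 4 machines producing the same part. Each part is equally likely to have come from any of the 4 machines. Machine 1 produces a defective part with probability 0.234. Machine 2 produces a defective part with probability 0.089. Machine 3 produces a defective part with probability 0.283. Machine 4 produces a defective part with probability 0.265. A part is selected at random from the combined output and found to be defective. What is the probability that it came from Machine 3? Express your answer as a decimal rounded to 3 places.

Tabulate prior·likelihood by source: [1] prior 0.25, lik 0.234, product 0.05850; [2] prior 0.25, lik 0.089, product 0.02225; [3] prior 0.25, lik 0.283, product 0.07075; [4] prior 0.25, lik 0.265, product 0.06625.
Normalizing constant = 0.21775; the posterior for Machine 3 is its product over the sum, 0.07075/0.21775 = 0.325.

Posterior probability ≈ 0.325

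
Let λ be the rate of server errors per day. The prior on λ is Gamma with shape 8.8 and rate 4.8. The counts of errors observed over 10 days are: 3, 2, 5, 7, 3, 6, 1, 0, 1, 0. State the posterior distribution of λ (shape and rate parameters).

Posterior: Gamma(shape=36.8, rate=14.8)

Total count ∑xᵢ = 28 over n = 10 days.
Gamma is conjugate to the Poisson likelihood: posterior is Gamma(shape = 8.8+28 = 36.8, rate = 4.8+10 = 14.8).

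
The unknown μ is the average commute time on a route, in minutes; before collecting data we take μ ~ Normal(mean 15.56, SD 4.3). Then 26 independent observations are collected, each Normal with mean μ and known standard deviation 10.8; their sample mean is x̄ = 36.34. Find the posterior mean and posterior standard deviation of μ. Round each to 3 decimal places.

Posterior mean ≈ 32.283; posterior SD ≈ 1.900

Prior precision 1/τ₀² = 1/4.3² = 0.0540833; data precision n/σ² = 26/10.8² = 0.222908.
Posterior precision = 0.0540833 + 0.222908 = 0.276991, giving posterior SD = 1/√0.276991 = 1.900.
Posterior mean = (0.0540833·15.56 + 0.222908·36.34) / 0.276991 = 32.283.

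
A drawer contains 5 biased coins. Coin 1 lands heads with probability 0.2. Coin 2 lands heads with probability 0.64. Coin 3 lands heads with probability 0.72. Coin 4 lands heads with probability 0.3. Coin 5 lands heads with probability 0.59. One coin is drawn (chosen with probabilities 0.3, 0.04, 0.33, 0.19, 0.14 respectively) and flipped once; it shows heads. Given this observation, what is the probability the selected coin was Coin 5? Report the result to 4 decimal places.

P(heads|C1) = 0.2; P(heads|C2) = 0.64; P(heads|C3) = 0.72; P(heads|C4) = 0.3; P(heads|C5) = 0.59.
Prior × likelihood for each source: 0.3·0.2=0.06000, 0.04·0.64=0.02560, 0.33·0.72=0.2376, 0.19·0.3=0.05700, 0.14·0.59=0.08260. Summing gives P(heads) = 0.46280.
P(Coin 5 | heads) = 0.08260 / 0.46280 = 0.1785.

Posterior probability ≈ 0.1785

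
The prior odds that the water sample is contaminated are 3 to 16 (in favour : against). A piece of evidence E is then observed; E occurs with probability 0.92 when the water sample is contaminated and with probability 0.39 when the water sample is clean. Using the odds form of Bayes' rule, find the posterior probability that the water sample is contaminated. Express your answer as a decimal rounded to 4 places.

Prior odds = 3/16 = 0.18750. In log-odds, ln(0.18750) = -1.6740.
Add log likelihood ratio: ln(2.3590) = 0.85823.
Posterior log-odds = -0.81575, so posterior odds = exp(-0.81575) = 0.44231. Converting, P(H|E) = 0.44231/1.4423 = 0.3067.

Posterior probability ≈ 0.3067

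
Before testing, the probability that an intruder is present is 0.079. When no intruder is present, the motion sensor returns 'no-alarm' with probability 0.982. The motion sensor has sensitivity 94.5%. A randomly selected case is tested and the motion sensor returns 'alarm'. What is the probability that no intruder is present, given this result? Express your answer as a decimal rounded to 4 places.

Write H for 'an intruder is present'. Prior odds H:¬H = 0.079/0.921 = 0.085776. For the 'alarm' outcome, the likelihood ratio is 0.945/0.018 = 52.500.
Posterior odds = 0.085776 × 52.500 = 4.5033, so P(H|E) = 4.5033/(1+4.5033) = 0.8183. Then P(¬H|E) = 1 − 0.8183 = 0.1817.

P(¬H | E) ≈ 0.1817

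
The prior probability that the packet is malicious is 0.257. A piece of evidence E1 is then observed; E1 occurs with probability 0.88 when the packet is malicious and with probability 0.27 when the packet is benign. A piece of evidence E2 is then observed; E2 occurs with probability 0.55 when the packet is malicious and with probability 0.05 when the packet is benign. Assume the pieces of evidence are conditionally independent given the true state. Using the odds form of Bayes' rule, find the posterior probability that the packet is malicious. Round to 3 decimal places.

Prior odds = 0.257/(1−0.257) = 0.34590. In log-odds, ln(0.34590) = -1.0616.
Add log likelihood ratios: ln(3.2593) + ln(11.000) = 3.5794.
Posterior log-odds = 2.5178, so posterior odds = exp(2.5178) = 12.401. Converting, P(H|E) = 12.401/13.401 = 0.925.

Posterior probability ≈ 0.925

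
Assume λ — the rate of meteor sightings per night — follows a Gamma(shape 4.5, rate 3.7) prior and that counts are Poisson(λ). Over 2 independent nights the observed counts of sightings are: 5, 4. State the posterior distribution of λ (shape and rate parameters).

Posterior: Gamma(shape=13.5, rate=5.7)

The Poisson likelihood adds the total count to the shape and the number of exposure periods to the rate. Here ∑xᵢ = 9 and n = 2, so shape 4.5→13.5 and rate 3.7→5.7.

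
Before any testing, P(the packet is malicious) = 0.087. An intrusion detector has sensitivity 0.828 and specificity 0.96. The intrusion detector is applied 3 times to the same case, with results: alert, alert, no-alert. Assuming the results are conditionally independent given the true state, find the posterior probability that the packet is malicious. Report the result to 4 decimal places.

With H the event that the packet is malicious, the joint likelihood of the observed sequence is P(data|H) = 0.828·0.828·0.172 = 0.11792 and P(data|¬H) = 0.04·0.04·0.96 = 0.0015360.
Bayes: P(H|data) = 0.087·0.11792 / (0.087·0.11792 + 0.913·0.0015360) = 0.010259/0.011661 = 0.8797.

Posterior P(H) ≈ 0.8797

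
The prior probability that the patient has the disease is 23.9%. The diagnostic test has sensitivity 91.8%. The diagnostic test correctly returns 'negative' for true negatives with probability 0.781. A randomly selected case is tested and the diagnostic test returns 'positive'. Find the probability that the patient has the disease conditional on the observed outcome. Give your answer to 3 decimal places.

Write H for 'the patient has the disease'. Prior odds H:¬H = 0.239/0.761 = 0.31406. For the 'positive' outcome, the likelihood ratio is 0.918/0.219 = 4.1918.
Posterior odds = 0.31406 × 4.1918 = 1.3165, so P(H|E) = 1.3165/(1+1.3165) = 0.568.

P(H | E) ≈ 0.568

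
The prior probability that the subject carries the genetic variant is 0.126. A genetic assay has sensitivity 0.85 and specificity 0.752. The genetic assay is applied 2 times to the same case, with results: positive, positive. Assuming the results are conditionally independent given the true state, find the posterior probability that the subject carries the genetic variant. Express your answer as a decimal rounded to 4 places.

Posterior P(H) ≈ 0.6287

With H the event that the subject carries the genetic variant, the joint likelihood of the observed sequence is P(data|H) = 0.85·0.85 = 0.72250 and P(data|¬H) = 0.248·0.248 = 0.061504.
Bayes: P(H|data) = 0.126·0.72250 / (0.126·0.72250 + 0.874·0.061504) = 0.091035/0.14479 = 0.6287.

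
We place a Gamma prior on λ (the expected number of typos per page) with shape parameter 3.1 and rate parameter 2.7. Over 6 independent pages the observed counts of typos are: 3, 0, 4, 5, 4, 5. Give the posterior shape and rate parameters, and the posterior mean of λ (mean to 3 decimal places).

Posterior: Gamma(shape=24.1, rate=8.7); mean ≈ 2.770

Total count ∑xᵢ = 21 over n = 6 pages.
Gamma is conjugate to the Poisson likelihood: posterior is Gamma(shape = 3.1+21 = 24.1, rate = 2.7+6 = 8.7).
E[λ | data] = 24.1/8.7 = 2.770.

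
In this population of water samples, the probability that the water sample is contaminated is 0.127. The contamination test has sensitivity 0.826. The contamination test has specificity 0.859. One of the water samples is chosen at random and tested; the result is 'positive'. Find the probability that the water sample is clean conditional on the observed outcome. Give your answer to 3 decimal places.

Let H be the event that the water sample is contaminated. P(H) = 0.127, so P(¬H) = 0.873. With E the 'positive' result, P(E|H) = 0.826 and P(E|¬H) = 0.141.
P(E) = 0.826·0.127 + 0.141·0.873 = 0.10490 + 0.12309 = 0.22800.
By Bayes' theorem, P(H|E) = 0.10490 / 0.22800 = 0.460. Hence P(¬H|E) = 1 − 0.460 = 0.540.

P(¬H | E) ≈ 0.540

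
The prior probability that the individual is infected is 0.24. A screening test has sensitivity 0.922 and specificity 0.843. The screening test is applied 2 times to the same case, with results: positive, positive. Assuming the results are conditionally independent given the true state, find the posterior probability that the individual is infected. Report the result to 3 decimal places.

Let H be the event that the individual is infected; start with P(H) = 0.24. P('positive'|H) = 0.922, P('positive'|¬H) = 0.157.
Update on result 1 ('positive'): P(H) ← 0.922·0.2400 / (0.922·0.2400 + 0.157·0.7600) = 0.22128/0.34060 = 0.6497.
Update on result 2 ('positive'): P(H) ← 0.922·0.6497 / (0.922·0.6497 + 0.157·0.3503) = 0.59900/0.65400 = 0.9159.

Posterior P(H) ≈ 0.916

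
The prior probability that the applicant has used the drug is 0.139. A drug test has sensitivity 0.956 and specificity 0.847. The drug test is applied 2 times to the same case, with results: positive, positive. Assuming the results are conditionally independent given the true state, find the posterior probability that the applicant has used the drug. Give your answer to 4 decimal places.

Posterior P(H) ≈ 0.8631

Let H be the event that the applicant has used the drug; start with P(H) = 0.139. P('positive'|H) = 0.956, P('positive'|¬H) = 0.153.
Update on result 1 ('positive'): P(H) ← 0.956·0.1390 / (0.956·0.1390 + 0.153·0.8610) = 0.13288/0.26462 = 0.5022.
Update on result 2 ('positive'): P(H) ← 0.956·0.5022 / (0.956·0.5022 + 0.153·0.4978) = 0.48008/0.55625 = 0.8631.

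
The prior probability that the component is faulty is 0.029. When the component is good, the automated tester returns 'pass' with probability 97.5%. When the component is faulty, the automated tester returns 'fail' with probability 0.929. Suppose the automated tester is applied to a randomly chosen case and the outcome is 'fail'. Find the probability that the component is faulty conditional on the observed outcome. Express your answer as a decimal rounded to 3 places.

Let H be the event that the component is faulty. P(H) = 0.029, so P(¬H) = 0.971. With E the 'fail' result, P(E|H) = 0.929 and P(E|¬H) = 0.025.
P(E) = 0.929·0.029 + 0.025·0.971 = 0.026941 + 0.024275 = 0.051216.
By Bayes' theorem, P(H|E) = 0.026941 / 0.051216 = 0.526.

P(H | E) ≈ 0.526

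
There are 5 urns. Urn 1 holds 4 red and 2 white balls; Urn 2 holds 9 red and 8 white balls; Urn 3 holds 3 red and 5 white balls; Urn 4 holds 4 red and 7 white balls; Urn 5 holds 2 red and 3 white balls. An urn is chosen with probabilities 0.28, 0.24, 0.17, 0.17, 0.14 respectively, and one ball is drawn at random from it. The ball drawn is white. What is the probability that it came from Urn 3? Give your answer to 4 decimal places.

Posterior probability ≈ 0.2105

Tabulate prior·likelihood by source: [1] prior 0.28, lik 0.3333, product 0.09333; [2] prior 0.24, lik 0.4706, product 0.1129; [3] prior 0.17, lik 0.625, product 0.1063; [4] prior 0.17, lik 0.6364, product 0.1082; [5] prior 0.14, lik 0.6, product 0.08400.
Normalizing constant = 0.50471; the posterior for Urn 3 is its product over the sum, 0.1063/0.50471 = 0.2105.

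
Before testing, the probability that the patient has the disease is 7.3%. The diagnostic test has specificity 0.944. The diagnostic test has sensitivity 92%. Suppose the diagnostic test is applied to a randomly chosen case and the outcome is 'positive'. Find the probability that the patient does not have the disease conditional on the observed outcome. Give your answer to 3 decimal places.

Write H for 'the patient has the disease'. Prior odds H:¬H = 0.073/0.927 = 0.078749. For the 'positive' outcome, the likelihood ratio is 0.92/0.056 = 16.429.
Posterior odds = 0.078749 × 16.429 = 1.2937, so P(H|E) = 1.2937/(1+1.2937) = 0.564. Then P(¬H|E) = 1 − 0.564 = 0.436.

P(¬H | E) ≈ 0.436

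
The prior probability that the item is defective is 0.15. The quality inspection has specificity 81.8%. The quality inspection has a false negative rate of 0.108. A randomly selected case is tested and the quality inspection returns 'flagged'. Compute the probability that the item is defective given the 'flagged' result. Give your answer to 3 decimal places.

Let H be the event that the item is defective. P(H) = 0.15, so P(¬H) = 0.85. With E the 'flagged' result, P(E|H) = 0.892 and P(E|¬H) = 0.182.
P(E) = 0.892·0.15 + 0.182·0.85 = 0.13380 + 0.15470 = 0.28850.
By Bayes' theorem, P(H|E) = 0.13380 / 0.28850 = 0.464.

P(H | E) ≈ 0.464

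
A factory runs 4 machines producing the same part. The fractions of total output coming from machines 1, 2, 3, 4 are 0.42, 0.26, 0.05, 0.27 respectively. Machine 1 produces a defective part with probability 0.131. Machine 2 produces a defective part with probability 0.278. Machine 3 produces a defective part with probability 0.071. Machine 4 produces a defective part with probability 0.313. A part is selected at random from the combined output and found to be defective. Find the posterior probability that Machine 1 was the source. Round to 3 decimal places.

Posterior probability ≈ 0.255

P(defective|M1) = 0.131; P(defective|M2) = 0.278; P(defective|M3) = 0.071; P(defective|M4) = 0.313.
Prior × likelihood for each source: 0.42·0.131=0.05502, 0.26·0.278=0.07228, 0.05·0.071=0.003550, 0.27·0.313=0.08451. Summing gives P(defective) = 0.21536.
P(Machine 1 | defective) = 0.05502 / 0.21536 = 0.255.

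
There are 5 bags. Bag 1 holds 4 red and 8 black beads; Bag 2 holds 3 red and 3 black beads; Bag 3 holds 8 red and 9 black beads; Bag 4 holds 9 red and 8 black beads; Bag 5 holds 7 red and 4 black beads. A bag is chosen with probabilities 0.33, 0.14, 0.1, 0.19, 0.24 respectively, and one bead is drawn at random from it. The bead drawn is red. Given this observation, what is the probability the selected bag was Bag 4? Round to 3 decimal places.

P(red|Bag 1) = 0.3333; P(red|Bag 2) = 0.5; P(red|Bag 3) = 0.4706; P(red|Bag 4) = 0.5294; P(red|Bag 5) = 0.6364.
Prior × likelihood for each source: 0.33·0.3333=0.1100, 0.14·0.5=0.07000, 0.1·0.4706=0.04706, 0.19·0.5294=0.1006, 0.24·0.6364=0.1527. Summing gives P(red) = 0.48037.
P(Bag 4 | red) = 0.1006 / 0.48037 = 0.209.

Posterior probability ≈ 0.209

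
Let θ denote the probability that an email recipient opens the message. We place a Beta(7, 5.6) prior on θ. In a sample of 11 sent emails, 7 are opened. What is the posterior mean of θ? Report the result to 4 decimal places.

The binomial likelihood is conjugate to the Beta prior: with 7 successes and 4 failures, the posterior is Beta(7+7, 5.6+4) = Beta(14, 9.6).
E[θ | data] = 14/(14+9.6) = 0.5932.

Posterior mean ≈ 0.5932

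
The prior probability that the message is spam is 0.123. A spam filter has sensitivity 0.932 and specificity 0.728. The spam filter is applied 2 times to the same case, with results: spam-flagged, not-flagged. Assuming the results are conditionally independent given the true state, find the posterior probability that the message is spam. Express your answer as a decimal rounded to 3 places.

Posterior P(H) ≈ 0.043

Let H be the event that the message is spam; start with P(H) = 0.123. P('spam-flagged'|H) = 0.932, P('spam-flagged'|¬H) = 0.272.
Update on result 1 ('spam-flagged'): P(H) ← 0.932·0.1230 / (0.932·0.1230 + 0.272·0.8770) = 0.11464/0.35318 = 0.3246.
Update on result 2 ('not-flagged'): P(H) ← 0.068·0.3246 / (0.068·0.3246 + 0.728·0.6754) = 0.022072/0.51378 = 0.0430.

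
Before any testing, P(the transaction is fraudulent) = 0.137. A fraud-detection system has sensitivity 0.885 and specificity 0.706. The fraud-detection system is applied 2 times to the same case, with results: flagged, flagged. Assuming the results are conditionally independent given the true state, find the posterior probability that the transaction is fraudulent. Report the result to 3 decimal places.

With H the event that the transaction is fraudulent, the joint likelihood of the observed sequence is P(data|H) = 0.885·0.885 = 0.78323 and P(data|¬H) = 0.294·0.294 = 0.086436.
Bayes: P(H|data) = 0.137·0.78323 / (0.137·0.78323 + 0.863·0.086436) = 0.10730/0.18190 = 0.5899.

Posterior P(H) ≈ 0.590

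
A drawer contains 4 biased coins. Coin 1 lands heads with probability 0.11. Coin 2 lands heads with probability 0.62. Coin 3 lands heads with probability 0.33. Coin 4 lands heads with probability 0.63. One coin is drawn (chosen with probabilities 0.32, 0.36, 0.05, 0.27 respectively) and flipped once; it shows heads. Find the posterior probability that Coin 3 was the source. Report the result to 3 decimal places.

Tabulate prior·likelihood by source: [1] prior 0.32, lik 0.11, product 0.03520; [2] prior 0.36, lik 0.62, product 0.2232; [3] prior 0.05, lik 0.33, product 0.01650; [4] prior 0.27, lik 0.63, product 0.1701.
Normalizing constant = 0.44500; the posterior for Coin 3 is its product over the sum, 0.01650/0.44500 = 0.037.

Posterior probability ≈ 0.037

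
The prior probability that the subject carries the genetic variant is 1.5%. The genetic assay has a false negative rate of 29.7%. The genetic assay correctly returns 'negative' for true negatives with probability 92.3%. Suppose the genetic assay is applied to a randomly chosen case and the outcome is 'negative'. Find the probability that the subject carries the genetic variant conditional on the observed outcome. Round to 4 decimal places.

Write H for 'the subject carries the genetic variant'. Prior odds H:¬H = 0.015/0.985 = 0.015228. For the 'negative' outcome, the likelihood ratio is 0.297/0.923 = 0.32178.
Posterior odds = 0.015228 × 0.32178 = 0.0049002, so P(H|E) = 0.0049002/(1+0.0049002) = 0.0049.

P(H | E) ≈ 0.0049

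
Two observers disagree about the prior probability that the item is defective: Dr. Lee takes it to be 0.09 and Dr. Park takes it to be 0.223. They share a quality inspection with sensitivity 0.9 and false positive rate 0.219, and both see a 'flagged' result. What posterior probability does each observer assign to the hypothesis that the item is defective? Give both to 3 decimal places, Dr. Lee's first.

P('+'|H) = 0.9, P('+'|¬H) = 0.219.
Dr. Lee: numerator 0.9·0.09 = 0.081000; evidence = 0.081000+0.219·0.91 = 0.28029; posterior = 0.289.
Dr. Park: numerator 0.9·0.223 = 0.20070; evidence = 0.20070+0.219·0.777 = 0.37086; posterior = 0.541.

Dr. Lee: 0.289; Dr. Park: 0.541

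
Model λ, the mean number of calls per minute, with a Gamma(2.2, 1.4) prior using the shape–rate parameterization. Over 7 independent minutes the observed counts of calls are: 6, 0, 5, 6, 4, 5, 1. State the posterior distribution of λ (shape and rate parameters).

Posterior: Gamma(shape=29.2, rate=8.4)

Total count ∑xᵢ = 27 over n = 7 minutes.
Gamma is conjugate to the Poisson likelihood: posterior is Gamma(shape = 2.2+27 = 29.2, rate = 1.4+7 = 8.4).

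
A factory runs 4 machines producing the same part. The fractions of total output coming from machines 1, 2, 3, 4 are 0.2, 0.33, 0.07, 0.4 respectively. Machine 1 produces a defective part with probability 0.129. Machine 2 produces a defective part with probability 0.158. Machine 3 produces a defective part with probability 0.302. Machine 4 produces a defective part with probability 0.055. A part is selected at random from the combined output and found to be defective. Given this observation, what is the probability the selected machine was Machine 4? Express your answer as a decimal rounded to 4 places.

Tabulate prior·likelihood by source: [1] prior 0.2, lik 0.129, product 0.02580; [2] prior 0.33, lik 0.158, product 0.05214; [3] prior 0.07, lik 0.302, product 0.02114; [4] prior 0.4, lik 0.055, product 0.02200.
Normalizing constant = 0.12108; the posterior for Machine 4 is its product over the sum, 0.02200/0.12108 = 0.1817.

Posterior probability ≈ 0.1817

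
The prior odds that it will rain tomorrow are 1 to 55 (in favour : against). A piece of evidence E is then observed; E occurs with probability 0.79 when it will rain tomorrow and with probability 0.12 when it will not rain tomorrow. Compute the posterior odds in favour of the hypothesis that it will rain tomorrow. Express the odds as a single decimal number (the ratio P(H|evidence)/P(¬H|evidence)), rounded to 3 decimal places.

Posterior odds ≈ 0.120

Prior odds = 1/55 = 0.018182.
Likelihood ratio for E = 0.79/0.12 = 6.5833.
Posterior odds = prior odds × LR = 0.11970.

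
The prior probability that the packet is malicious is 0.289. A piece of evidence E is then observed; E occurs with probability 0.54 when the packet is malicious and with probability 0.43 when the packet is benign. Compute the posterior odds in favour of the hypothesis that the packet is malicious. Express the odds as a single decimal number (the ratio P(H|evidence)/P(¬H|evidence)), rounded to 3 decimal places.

Prior odds = 0.289/(1−0.289) = 0.40647. In log-odds, ln(0.40647) = -0.90025.
Add log likelihood ratio: ln(1.2558) = 0.22778.
Posterior log-odds = -0.67246, so posterior odds = exp(-0.67246) = 0.51045.

Posterior odds ≈ 0.510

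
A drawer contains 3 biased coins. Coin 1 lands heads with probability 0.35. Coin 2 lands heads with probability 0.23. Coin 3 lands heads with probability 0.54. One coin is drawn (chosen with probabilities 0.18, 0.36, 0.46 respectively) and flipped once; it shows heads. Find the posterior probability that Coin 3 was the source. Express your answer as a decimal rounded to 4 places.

P(heads|C1) = 0.35; P(heads|C2) = 0.23; P(heads|C3) = 0.54.
Prior × likelihood for each source: 0.18·0.35=0.06300, 0.36·0.23=0.08280, 0.46·0.54=0.2484. Summing gives P(heads) = 0.39420.
P(Coin 3 | heads) = 0.2484 / 0.39420 = 0.6301.

Posterior probability ≈ 0.6301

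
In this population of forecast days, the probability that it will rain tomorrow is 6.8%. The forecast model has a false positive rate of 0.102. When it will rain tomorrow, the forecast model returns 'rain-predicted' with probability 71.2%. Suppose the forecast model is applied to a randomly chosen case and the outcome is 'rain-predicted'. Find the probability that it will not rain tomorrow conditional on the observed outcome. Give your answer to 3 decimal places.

Write H for 'it will rain tomorrow'. Prior odds H:¬H = 0.068/0.932 = 0.072961. For the 'rain-predicted' outcome, the likelihood ratio is 0.712/0.102 = 6.9804.
Posterior odds = 0.072961 × 6.9804 = 0.50930, so P(H|E) = 0.50930/(1+0.50930) = 0.337. Then P(¬H|E) = 1 − 0.337 = 0.663.

P(¬H | E) ≈ 0.663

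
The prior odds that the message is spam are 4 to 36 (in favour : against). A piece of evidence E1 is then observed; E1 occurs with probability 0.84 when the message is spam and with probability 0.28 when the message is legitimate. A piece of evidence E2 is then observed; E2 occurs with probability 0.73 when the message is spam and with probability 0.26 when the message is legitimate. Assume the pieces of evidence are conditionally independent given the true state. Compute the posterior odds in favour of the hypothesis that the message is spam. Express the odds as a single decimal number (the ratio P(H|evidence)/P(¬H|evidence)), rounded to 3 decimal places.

Posterior odds ≈ 0.936

Prior odds = 4/36 = 0.11111.
Likelihood ratio for E1 = 0.84/0.28 = 3.0000.
Likelihood ratio for E2 = 0.73/0.26 = 2.8077.
Posterior odds = prior odds × LR₁ × LR₂ = 0.93590.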